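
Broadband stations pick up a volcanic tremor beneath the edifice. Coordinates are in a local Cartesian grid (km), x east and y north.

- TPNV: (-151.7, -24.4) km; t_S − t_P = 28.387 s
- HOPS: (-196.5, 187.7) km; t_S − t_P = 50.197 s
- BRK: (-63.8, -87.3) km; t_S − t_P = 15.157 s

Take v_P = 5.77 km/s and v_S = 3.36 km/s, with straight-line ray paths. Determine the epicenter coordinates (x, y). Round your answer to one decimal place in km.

x ≈ 49.4 km, y ≈ -132.6 km

Distance from S−P lag: d = Δt · v_P v_S / (v_P − v_S) = Δt · (5.77·3.36)/(5.77−3.36) ≈ 8.0445·Δt.
So d_TPNV = 228.36, d_HOPS = 403.81, d_BRK = 121.93 km.
Circle about each station: (x + 151.7)² + (y + 24.4)² = 228.36²; (x + 196.5)² + (y − 187.7)² = 403.81²; (x + 63.8)² + (y + 87.3)² = 121.93².
Subtracting the TPNV equation from the HOPS and BRK equations removes the quadratic terms:
-89.6 x + 424.2 y = -60678.94
175.8 x − 125.8 y = 25364.84
Solving the 2×2 system: x ≈ 49.4, y ≈ -132.6 km.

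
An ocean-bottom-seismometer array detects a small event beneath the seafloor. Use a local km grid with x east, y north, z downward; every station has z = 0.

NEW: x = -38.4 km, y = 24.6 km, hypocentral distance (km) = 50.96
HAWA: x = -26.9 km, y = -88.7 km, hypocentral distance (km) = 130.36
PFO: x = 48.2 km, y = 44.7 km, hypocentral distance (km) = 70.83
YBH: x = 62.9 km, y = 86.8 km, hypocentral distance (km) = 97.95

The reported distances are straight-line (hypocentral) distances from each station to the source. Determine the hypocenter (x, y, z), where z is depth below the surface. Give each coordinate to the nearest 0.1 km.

x ≈ -8.9 km, y ≈ 33.9 km, depth ≈ 40.5 km

Each station gives a sphere (x−x_i)² + (y−y_i)² + z² = d_i² (stations at z=0).
Subtracting the NEW sphere from HAWA and PFO: z² cancels, leaving linear equations in x and y:
23.0 x − 226.6 y = -7885.23
173.2 x + 40.2 y = -178.36
Solving: x ≈ -8.897, y ≈ 33.895 km (keep extra digits for the depth step; rounded: -8.9, 33.9).
Then from the NEW sphere: z² = 50.96² − (x + 38.4)² − (y − 24.6)² with x = -8.897, y = 33.895, so z ≈ 40.498 ≈ 40.5 km.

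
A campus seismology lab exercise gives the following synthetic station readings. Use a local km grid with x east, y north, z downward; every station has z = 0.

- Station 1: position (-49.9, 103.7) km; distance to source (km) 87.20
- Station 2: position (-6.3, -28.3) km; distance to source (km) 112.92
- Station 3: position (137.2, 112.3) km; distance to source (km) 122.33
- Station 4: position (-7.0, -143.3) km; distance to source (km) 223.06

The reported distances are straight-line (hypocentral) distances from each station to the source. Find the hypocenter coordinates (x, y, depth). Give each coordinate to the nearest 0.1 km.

x ≈ 25.5 km, y ≈ 74.9 km, depth ≈ 33.0 km

Each station gives a sphere (x−x_i)² + (y−y_i)² + z² = d_i² (stations at z=0).
Subtracting the Station 1 sphere from Station 2 and Station 3: z² cancels, leaving linear equations in x and y:
87.2 x − 264.0 y = -17550.21
374.2 x + 17.2 y = 10830.64
Solving: x ≈ 25.501, y ≈ 74.901 km (keep extra digits for the depth step; rounded: 25.5, 74.9).
Then from the Station 1 sphere: z² = 87.20² − (x + 49.9)² − (y − 103.7)² with x = 25.501, y = 74.901, so z ≈ 33.002 ≈ 33.0 km.
Check against Station 4 (with the unrounded solution): distance 223.06 ≈ 223.06 km. ✓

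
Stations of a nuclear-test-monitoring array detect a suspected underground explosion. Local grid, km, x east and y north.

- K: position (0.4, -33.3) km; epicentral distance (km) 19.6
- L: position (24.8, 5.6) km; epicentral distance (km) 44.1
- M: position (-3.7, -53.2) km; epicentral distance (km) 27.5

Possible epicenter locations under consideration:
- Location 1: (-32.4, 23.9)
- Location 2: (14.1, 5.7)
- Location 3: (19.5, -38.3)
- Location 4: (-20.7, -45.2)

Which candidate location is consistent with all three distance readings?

For each candidate, compare |candidate − station| to the reported distance:
Location 1: residuals K 46.3, L 16.0, M 54.8 → max 54.8 km
Location 2: residuals K 21.7, L 33.4, M 34.0 → max 34.0 km
Location 3: residuals K 0.1, L 0.1, M 0.1 → max 0.1 km
Location 4: residuals K 4.6, L 24.1, M 8.7 → max 24.1 km
Only Location 3 has all residuals ≈ 0.

Location 3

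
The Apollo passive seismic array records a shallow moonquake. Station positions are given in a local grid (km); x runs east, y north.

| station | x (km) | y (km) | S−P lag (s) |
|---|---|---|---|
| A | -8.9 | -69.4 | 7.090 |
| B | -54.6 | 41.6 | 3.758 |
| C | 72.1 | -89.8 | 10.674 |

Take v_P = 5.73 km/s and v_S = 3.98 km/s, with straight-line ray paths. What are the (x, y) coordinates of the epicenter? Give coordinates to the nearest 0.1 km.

Distance from S−P lag: d = Δt · v_P v_S / (v_P − v_S) = Δt · (5.73·3.98)/(5.73−3.98) ≈ 13.0317·Δt.
So d_A = 92.39, d_B = 48.97, d_C = 139.10 km.
Circle about each station: (x + 8.9)² + (y + 69.4)² = 92.39²; (x + 54.6)² + (y − 41.6)² = 48.97²; (x − 72.1)² + (y + 89.8)² = 139.10².
Subtracting the A equation from the B and C equations removes the quadratic terms:
-91.4 x + 222.0 y = 5954.00
162.0 x − 40.8 y = -2446.02
Solving the 2×2 system: x ≈ -9.3, y ≈ 23.0 km.

(-9.3, 23.0)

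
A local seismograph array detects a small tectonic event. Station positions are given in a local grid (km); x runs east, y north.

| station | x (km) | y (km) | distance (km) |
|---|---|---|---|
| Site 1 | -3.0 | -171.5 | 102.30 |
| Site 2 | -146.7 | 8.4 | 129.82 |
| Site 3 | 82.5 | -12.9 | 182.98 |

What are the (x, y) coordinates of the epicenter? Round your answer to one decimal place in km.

(-77.6, -101.5)

Circle about each station: (x + 3.0)² + (y + 171.5)² = 102.30²; (x + 146.7)² + (y − 8.4)² = 129.82²; (x − 82.5)² + (y + 12.9)² = 182.98².
Subtracting pairs of circle equations eliminates x²+y² and gives linear equations (the radical axes):
-287.4 x + 359.8 y = -14217.74
171.0 x + 317.2 y = -45464.98
Solving the 2×2 system: x ≈ -77.6, y ≈ -101.5 km.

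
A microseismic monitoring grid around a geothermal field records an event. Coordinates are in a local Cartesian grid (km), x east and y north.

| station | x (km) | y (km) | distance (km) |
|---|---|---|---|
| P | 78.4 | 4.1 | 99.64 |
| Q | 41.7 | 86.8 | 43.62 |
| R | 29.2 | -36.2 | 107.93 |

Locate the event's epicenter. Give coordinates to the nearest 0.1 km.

Circle about each station: (x − 78.4)² + (y − 4.1)² = 99.64²; (x − 41.7)² + (y − 86.8)² = 43.62²; (x − 29.2)² + (y + 36.2)² = 107.93².
Subtracting the P equation from the Q and R equations removes the quadratic terms:
-73.4 x + 165.4 y = 11135.19
-98.4 x − 80.6 y = -5721.05
Solving the 2×2 system: x ≈ 2.2, y ≈ 68.3 km.

(2.2, 68.3)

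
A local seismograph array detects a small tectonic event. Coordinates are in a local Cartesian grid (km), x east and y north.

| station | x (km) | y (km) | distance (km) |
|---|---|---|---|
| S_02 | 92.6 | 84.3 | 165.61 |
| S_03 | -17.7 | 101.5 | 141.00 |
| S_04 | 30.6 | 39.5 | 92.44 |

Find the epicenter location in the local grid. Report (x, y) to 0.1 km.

-17.4 km east, -39.5 km north

Circle about each station: (x − 92.6)² + (y − 84.3)² = 165.61²; (x + 17.7)² + (y − 101.5)² = 141.00²; (x − 30.6)² + (y − 39.5)² = 92.44².
Subtracting pairs of circle equations eliminates x²+y² and gives linear equations (the radical axes):
-220.6 x + 34.4 y = 2479.96
-124.0 x − 89.6 y = 5696.88
Solving the 2×2 system: x ≈ -17.4, y ≈ -39.5 km.
Check against S_02 (with the unrounded x, y): √((x − 92.6)²+(y − 84.3)²) = 165.61 ≈ 165.61 km. ✓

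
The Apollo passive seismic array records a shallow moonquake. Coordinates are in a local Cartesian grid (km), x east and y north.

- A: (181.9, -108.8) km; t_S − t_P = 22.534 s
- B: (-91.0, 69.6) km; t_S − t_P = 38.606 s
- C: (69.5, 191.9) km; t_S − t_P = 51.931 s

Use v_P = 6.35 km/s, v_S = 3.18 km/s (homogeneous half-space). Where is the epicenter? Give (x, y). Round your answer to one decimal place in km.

x ≈ 41.3 km, y ≈ -137.7 km

Distance from S−P lag: d = Δt · v_P v_S / (v_P − v_S) = Δt · (6.35·3.18)/(6.35−3.18) ≈ 6.3700·Δt.
So d_A = 143.54, d_B = 245.92, d_C = 330.80 km.
Circle about each station: (x − 181.9)² + (y + 108.8)² = 143.54²; (x + 91.0)² + (y − 69.6)² = 245.92²; (x − 69.5)² + (y − 191.9)² = 330.80².
Subtracting the A equation from the B and C equations removes the quadratic terms:
-545.8 x + 356.8 y = -71672.80
-224.8 x + 601.4 y = -92094.10
Solving the 2×2 system: x ≈ 41.3, y ≈ -137.7 km.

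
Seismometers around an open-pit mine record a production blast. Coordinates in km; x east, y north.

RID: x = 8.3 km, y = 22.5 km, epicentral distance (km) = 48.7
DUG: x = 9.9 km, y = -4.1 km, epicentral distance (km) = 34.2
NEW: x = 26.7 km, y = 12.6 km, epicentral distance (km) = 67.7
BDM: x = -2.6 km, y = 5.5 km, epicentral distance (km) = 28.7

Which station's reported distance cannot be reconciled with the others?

Solve using three stations at a time. Using RID, DUG, BDM (subtract circle equations pairwise → linear system) gives (x, y) ≈ (-22.5, -15.3).
Distances from that point to each station vs reported:
  RID: calculated 48.7 vs reported 48.7 → residual 0.0 km
  DUG: calculated 34.3 vs reported 34.2 → residual 0.1 km
  NEW: calculated 56.5 vs reported 67.7 → residual 11.2 km
  BDM: calculated 28.8 vs reported 28.7 → residual 0.1 km
RID, DUG, BDM are mutually consistent (residuals ≈ 0); NEW is off by 11.2 km.

NEW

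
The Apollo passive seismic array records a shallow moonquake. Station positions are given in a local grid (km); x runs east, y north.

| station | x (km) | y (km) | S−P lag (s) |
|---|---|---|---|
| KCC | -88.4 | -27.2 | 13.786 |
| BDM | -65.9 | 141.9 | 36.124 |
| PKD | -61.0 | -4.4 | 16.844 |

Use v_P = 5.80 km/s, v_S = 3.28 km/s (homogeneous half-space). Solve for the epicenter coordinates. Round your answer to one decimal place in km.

Distance from S−P lag: d = Δt · v_P v_S / (v_P − v_S) = Δt · (5.80·3.28)/(5.80−3.28) ≈ 7.5492·Δt.
So d_KCC = 104.07, d_BDM = 272.71, d_PKD = 127.16 km.
Circle about each station: (x + 88.4)² + (y + 27.2)² = 104.07²; (x + 65.9)² + (y − 141.9)² = 272.71²; (x + 61.0)² + (y + 4.4)² = 127.16².
Subtracting pairs of circle equations eliminates x²+y² and gives linear equations (the radical axes):
45.0 x + 338.2 y = -47616.16
54.8 x + 45.6 y = -10153.14
Solving the 2×2 system: x ≈ -76.6, y ≈ -130.6 km.
Check against KCC (with the unrounded x, y): √((x + 88.4)²+(y + 27.2)²) = 104.07 ≈ 104.07 km. ✓

x ≈ -76.6 km, y ≈ -130.6 km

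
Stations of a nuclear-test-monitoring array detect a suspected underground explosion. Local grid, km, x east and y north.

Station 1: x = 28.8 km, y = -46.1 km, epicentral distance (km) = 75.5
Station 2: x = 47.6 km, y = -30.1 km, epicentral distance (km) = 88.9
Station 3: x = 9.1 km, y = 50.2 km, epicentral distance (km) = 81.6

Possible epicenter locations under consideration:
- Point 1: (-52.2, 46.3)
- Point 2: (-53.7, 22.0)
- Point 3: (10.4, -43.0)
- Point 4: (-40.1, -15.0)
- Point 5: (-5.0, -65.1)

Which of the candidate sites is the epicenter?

Point 4

For each candidate, compare |candidate − station| to the reported distance:
Point 1: residuals Station 1 47.4, Station 2 36.8, Station 3 20.2 → max 47.4 km
Point 2: residuals Station 1 31.5, Station 2 25.0, Station 3 12.8 → max 31.5 km
Point 3: residuals Station 1 56.8, Station 2 49.5, Station 3 11.6 → max 56.8 km
Point 4: residuals Station 1 0.1, Station 2 0.1, Station 3 0.1 → max 0.1 km
Point 5: residuals Station 1 36.7, Station 2 25.7, Station 3 34.6 → max 36.7 km
Only Point 4 has all residuals ≈ 0.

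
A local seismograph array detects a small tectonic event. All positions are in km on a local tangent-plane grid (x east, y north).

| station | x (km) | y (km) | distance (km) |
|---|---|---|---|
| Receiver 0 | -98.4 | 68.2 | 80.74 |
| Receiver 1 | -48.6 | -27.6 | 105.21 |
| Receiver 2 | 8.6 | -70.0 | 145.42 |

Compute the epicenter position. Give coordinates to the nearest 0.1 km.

Circle about each station: (x + 98.4)² + (y − 68.2)² = 80.74²; (x + 48.6)² + (y + 27.6)² = 105.21²; (x − 8.6)² + (y + 70.0)² = 145.42².
Subtracting the Receiver 0 equation from the Receiver 1 and Receiver 2 equations removes the quadratic terms:
99.6 x − 191.6 y = -15760.28
214.0 x − 276.4 y = -23987.87
Solving the 2×2 system: x ≈ -17.8, y ≈ 73.0 km.

x ≈ -17.8 km, y ≈ 73.0 km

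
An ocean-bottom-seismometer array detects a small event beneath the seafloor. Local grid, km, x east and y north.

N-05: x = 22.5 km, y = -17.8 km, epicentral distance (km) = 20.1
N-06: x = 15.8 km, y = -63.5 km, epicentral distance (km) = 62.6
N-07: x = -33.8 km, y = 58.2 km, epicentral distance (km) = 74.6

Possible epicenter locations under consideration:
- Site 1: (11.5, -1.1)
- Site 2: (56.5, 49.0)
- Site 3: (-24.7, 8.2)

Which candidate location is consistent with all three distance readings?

Site 1

For each candidate, compare |candidate − station| to the reported distance:
Site 1: residuals N-05 0.1, N-06 0.1, N-07 0.0 → max 0.1 km
Site 2: residuals N-05 54.9, N-06 57.0, N-07 16.2 → max 57.0 km
Site 3: residuals N-05 33.8, N-06 19.7, N-07 23.8 → max 33.8 km
Only Site 1 has all residuals ≈ 0.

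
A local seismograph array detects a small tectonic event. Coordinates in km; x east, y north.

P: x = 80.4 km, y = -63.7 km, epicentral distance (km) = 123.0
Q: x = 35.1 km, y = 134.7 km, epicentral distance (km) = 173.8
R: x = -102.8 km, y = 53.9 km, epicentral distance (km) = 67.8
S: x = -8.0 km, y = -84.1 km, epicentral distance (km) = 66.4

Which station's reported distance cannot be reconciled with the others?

R

Solve using three stations at a time. Using P, Q, S (subtract circle equations pairwise → linear system) gives (x, y) ≈ (-36.0, -23.9).
Distances from that point to each station vs reported:
  P: calculated 123.0 vs reported 123.0 → residual 0.0 km
  Q: calculated 173.8 vs reported 173.8 → residual 0.0 km
  R: calculated 102.6 vs reported 67.8 → residual 34.8 km
  S: calculated 66.4 vs reported 66.4 → residual 0.0 km
P, Q, S are mutually consistent (residuals ≈ 0); R is off by 34.8 km.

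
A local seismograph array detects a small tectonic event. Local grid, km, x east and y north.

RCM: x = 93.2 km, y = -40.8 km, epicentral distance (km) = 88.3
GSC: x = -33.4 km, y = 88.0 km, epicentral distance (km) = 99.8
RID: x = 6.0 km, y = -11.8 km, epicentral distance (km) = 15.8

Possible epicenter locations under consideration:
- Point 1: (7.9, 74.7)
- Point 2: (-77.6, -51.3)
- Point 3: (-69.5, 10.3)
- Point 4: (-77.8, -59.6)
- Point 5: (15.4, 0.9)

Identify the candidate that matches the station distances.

For each candidate, compare |candidate − station| to the reported distance:
Point 1: residuals RCM 55.3, GSC 56.4, RID 70.7 → max 70.7 km
Point 2: residuals RCM 82.8, GSC 46.3, RID 76.7 → max 82.8 km
Point 3: residuals RCM 82.2, GSC 14.1, RID 62.9 → max 82.2 km
Point 4: residuals RCM 83.7, GSC 54.3, RID 80.7 → max 83.7 km
Point 5: residuals RCM 0.0, GSC 0.0, RID 0.0 → max 0.0 km
Only Point 5 has all residuals ≈ 0.

Point 5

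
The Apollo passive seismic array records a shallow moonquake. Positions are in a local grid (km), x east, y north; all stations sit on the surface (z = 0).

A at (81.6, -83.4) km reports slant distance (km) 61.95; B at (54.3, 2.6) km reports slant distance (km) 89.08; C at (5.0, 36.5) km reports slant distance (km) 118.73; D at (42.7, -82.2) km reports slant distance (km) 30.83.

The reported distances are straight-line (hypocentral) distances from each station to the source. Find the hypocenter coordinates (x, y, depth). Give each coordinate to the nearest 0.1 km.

(25.2, -77.8, 25.0)

Each station gives a sphere (x−x_i)² + (y−y_i)² + z² = d_i² (stations at z=0).
Subtracting the A sphere from B and C: z² cancels, leaving linear equations in x and y:
-54.6 x + 172.0 y = -14756.31
-153.2 x + 239.8 y = -22515.88
Solving: x ≈ 25.206, y ≈ -77.791 km (keep extra digits for the depth step; rounded: 25.2, -77.8).
Then from the A sphere: z² = 61.95² − (x − 81.6)² − (y + 83.4)² with x = 25.206, y = -77.791, so z ≈ 25.021 ≈ 25.0 km.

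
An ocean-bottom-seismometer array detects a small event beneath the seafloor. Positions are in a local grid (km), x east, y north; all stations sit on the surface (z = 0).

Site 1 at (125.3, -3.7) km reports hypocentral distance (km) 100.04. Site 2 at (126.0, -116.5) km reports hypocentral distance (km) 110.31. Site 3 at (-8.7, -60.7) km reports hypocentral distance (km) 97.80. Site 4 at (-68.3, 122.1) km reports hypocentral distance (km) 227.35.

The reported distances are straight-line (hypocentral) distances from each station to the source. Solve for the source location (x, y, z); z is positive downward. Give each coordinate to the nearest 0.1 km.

Each station gives a sphere (x−x_i)² + (y−y_i)² + z² = d_i² (stations at z=0).
Subtracting the Site 1 sphere from Site 2 and Site 3: z² cancels, leaving linear equations in x and y:
1.4 x − 225.6 y = 11574.18
-268.0 x − 114.0 y = -11510.44
Solving: x ≈ 64.602, y ≈ -50.903 km (keep extra digits for the depth step; rounded: 64.6, -50.9).
Then from the Site 1 sphere: z² = 100.04² − (x − 125.3)² − (y + 3.7)² with x = 64.602, y = -50.903, so z ≈ 63.997 ≈ 64.0 km.

(64.6, -50.9, 64.0)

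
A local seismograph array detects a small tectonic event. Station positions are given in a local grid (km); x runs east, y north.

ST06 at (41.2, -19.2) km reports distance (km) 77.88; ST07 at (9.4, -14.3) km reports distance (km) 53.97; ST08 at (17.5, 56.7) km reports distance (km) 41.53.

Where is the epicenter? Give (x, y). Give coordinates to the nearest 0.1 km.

-16.6 km east, 33.0 km north

Circle about each station: (x − 41.2)² + (y + 19.2)² = 77.88²; (x − 9.4)² + (y + 14.3)² = 53.97²; (x − 17.5)² + (y − 56.7)² = 41.53².
Subtracting pairs of circle equations eliminates x²+y² and gives linear equations (the radical axes):
-63.6 x + 9.8 y = 1379.30
-47.4 x + 151.8 y = 5795.61
Solving the 2×2 system: x ≈ -16.6, y ≈ 33.0 km.
Check against ST06 (with the unrounded x, y): √((x − 41.2)²+(y + 19.2)²) = 77.88 ≈ 77.88 km. ✓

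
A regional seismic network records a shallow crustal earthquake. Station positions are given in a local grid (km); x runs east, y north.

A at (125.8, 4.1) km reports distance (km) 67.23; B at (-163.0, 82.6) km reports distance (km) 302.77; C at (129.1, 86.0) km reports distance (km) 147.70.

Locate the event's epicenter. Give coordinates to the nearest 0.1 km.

Circle about each station: (x − 125.8)² + (y − 4.1)² = 67.23²; (x + 163.0)² + (y − 82.6)² = 302.77²; (x − 129.1)² + (y − 86.0)² = 147.70².
Subtracting pairs of circle equations eliminates x²+y² and gives linear equations (the radical axes):
-577.6 x + 157.0 y = -69600.49
6.6 x + 163.8 y = -9075.06
Solving the 2×2 system: x ≈ 104.3, y ≈ -59.6 km.

104.3 km east, -59.6 km north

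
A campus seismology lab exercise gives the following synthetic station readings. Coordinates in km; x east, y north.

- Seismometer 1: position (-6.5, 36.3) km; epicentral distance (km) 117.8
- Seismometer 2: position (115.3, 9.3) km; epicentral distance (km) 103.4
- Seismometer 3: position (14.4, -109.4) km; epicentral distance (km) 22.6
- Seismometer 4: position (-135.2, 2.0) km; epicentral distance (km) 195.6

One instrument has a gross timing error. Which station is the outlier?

Seismometer 3

Solve using three stations at a time. Using Seismometer 1, Seismometer 2, Seismometer 4 (subtract circle equations pairwise → linear system) gives (x, y) ≈ (47.2, -68.5).
Distances from that point to each station vs reported:
  Seismometer 1: calculated 117.8 vs reported 117.8 → residual 0.0 km
  Seismometer 2: calculated 103.4 vs reported 103.4 → residual 0.0 km
  Seismometer 3: calculated 52.4 vs reported 22.6 → residual 29.8 km
  Seismometer 4: calculated 195.6 vs reported 195.6 → residual 0.0 km
Seismometer 1, Seismometer 2, Seismometer 4 are mutually consistent (residuals ≈ 0); Seismometer 3 is off by 29.8 km.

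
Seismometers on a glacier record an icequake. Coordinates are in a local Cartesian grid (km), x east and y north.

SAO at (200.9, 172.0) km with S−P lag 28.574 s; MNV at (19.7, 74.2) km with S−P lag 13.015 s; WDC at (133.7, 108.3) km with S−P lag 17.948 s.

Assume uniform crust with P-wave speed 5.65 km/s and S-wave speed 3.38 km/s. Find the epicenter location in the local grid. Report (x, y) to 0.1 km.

(64.3, -25.8)

Distance from S−P lag: d = Δt · v_P v_S / (v_P − v_S) = Δt · (5.65·3.38)/(5.65−3.38) ≈ 8.4128·Δt.
So d_SAO = 240.39, d_MNV = 109.49, d_WDC = 150.99 km.
Circle about each station: (x − 200.9)² + (y − 172.0)² = 240.39²; (x − 19.7)² + (y − 74.2)² = 109.49²; (x − 133.7)² + (y − 108.3)² = 150.99².
Subtracting the SAO equation from the MNV and WDC equations removes the quadratic terms:
-362.4 x − 195.6 y = -18251.79
-134.4 x − 127.4 y = -5350.86
Solving the 2×2 system: x ≈ 64.3, y ≈ -25.8 km.
Check against SAO (with the unrounded x, y): √((x − 200.9)²+(y − 172.0)²) = 240.42 ≈ 240.39 km. ✓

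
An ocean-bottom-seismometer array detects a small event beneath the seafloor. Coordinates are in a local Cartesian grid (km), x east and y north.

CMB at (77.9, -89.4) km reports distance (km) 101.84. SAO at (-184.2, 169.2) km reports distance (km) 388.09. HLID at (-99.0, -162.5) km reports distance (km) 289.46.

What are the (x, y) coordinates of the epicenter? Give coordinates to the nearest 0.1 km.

Circle about each station: (x − 77.9)² + (y + 89.4)² = 101.84²; (x + 184.2)² + (y − 169.2)² = 388.09²; (x + 99.0)² + (y + 162.5)² = 289.46².
Subtracting the CMB equation from the SAO and HLID equations removes the quadratic terms:
-524.2 x + 517.2 y = -91744.95
-353.8 x − 146.2 y = -51269.23
Solving the 2×2 system: x ≈ 153.8, y ≈ -21.5 km.
Check against CMB (with the unrounded x, y): √((x − 77.9)²+(y + 89.4)²) = 101.83 ≈ 101.84 km. ✓

x ≈ 153.8 km, y ≈ -21.5 km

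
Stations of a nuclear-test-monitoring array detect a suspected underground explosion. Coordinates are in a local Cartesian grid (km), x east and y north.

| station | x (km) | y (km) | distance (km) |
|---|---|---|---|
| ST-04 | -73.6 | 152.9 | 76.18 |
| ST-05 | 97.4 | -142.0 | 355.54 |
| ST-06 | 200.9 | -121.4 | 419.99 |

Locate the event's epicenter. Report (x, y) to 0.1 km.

x ≈ -142.5 km, y ≈ 120.4 km

Circle about each station: (x + 73.6)² + (y − 152.9)² = 76.18²; (x − 97.4)² + (y + 142.0)² = 355.54²; (x − 200.9)² + (y + 121.4)² = 419.99².
Subtracting the ST-04 equation from the ST-05 and ST-06 equations removes the quadratic terms:
342.0 x − 589.8 y = -119749.91
549.0 x − 548.6 y = -144284.81
Solving the 2×2 system: x ≈ -142.5, y ≈ 120.4 km.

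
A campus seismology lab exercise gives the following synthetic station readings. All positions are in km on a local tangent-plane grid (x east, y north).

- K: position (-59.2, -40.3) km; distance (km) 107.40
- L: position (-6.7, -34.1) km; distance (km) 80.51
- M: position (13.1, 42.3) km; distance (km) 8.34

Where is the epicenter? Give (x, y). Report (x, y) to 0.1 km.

Circle about each station: (x + 59.2)² + (y + 40.3)² = 107.40²; (x + 6.7)² + (y + 34.1)² = 80.51²; (x − 13.1)² + (y − 42.3)² = 8.34².
Subtracting pairs of circle equations eliminates x²+y² and gives linear equations (the radical axes):
105.0 x + 12.4 y = 1131.87
144.6 x + 165.2 y = 8297.37
Solving the 2×2 system: x ≈ 5.4, y ≈ 45.5 km.
Check against K (with the unrounded x, y): √((x + 59.2)²+(y + 40.3)²) = 107.40 ≈ 107.40 km. ✓

x ≈ 5.4 km, y ≈ 45.5 km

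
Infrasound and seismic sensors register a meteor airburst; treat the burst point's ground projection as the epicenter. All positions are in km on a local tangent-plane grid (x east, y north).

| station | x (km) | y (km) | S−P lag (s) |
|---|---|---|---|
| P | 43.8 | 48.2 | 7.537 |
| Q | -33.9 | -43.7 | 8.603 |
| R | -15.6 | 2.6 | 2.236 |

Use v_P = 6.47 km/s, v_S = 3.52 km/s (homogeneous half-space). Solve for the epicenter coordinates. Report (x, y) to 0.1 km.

-4.6 km east, 15.9 km north

Distance from S−P lag: d = Δt · v_P v_S / (v_P − v_S) = Δt · (6.47·3.52)/(6.47−3.52) ≈ 7.7201·Δt.
So d_P = 58.19, d_Q = 66.42, d_R = 17.26 km.
Circle about each station: (x − 43.8)² + (y − 48.2)² = 58.19²; (x + 33.9)² + (y + 43.7)² = 66.42²; (x + 15.6)² + (y − 2.6)² = 17.26².
Subtracting the P equation from the Q and R equations removes the quadratic terms:
-155.4 x − 183.8 y = -2208.32
-118.8 x − 91.2 y = -903.39
Solving the 2×2 system: x ≈ -4.6, y ≈ 15.9 km.
Check against P (with the unrounded x, y): √((x − 43.8)²+(y − 48.2)²) = 58.19 ≈ 58.19 km. ✓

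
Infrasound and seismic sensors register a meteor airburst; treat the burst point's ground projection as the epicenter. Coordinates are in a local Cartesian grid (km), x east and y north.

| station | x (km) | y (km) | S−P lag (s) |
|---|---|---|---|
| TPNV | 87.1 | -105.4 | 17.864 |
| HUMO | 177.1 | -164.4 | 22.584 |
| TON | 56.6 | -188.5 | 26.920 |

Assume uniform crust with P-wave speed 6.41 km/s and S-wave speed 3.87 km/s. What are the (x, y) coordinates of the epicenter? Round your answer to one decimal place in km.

(155.5, 55.1)

Distance from S−P lag: d = Δt · v_P v_S / (v_P − v_S) = Δt · (6.41·3.87)/(6.41−3.87) ≈ 9.7664·Δt.
So d_TPNV = 174.47, d_HUMO = 220.56, d_TON = 262.91 km.
Circle about each station: (x − 87.1)² + (y + 105.4)² = 174.47²; (x − 177.1)² + (y + 164.4)² = 220.56²; (x − 56.6)² + (y + 188.5)² = 262.91².
Subtracting the TPNV equation from the HUMO and TON equations removes the quadratic terms:
180.0 x − 118.0 y = 21489.27
-61.0 x − 166.2 y = -18641.65
Solving the 2×2 system: x ≈ 155.5, y ≈ 55.1 km.
Check against TPNV (with the unrounded x, y): √((x − 87.1)²+(y + 105.4)²) = 174.46 ≈ 174.47 km. ✓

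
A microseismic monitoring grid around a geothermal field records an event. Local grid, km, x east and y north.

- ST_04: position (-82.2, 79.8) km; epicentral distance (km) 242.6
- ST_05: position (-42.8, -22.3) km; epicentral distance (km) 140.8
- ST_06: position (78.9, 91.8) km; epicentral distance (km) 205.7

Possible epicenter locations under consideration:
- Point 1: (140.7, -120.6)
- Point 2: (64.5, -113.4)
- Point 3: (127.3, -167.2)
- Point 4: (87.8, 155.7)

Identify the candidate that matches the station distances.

For each candidate, compare |candidate − station| to the reported distance:
Point 1: residuals ST_04 57.1, ST_05 67.4, ST_06 15.5 → max 67.4 km
Point 2: residuals ST_04 0.0, ST_05 0.0, ST_06 0.0 → max 0.0 km
Point 3: residuals ST_04 81.3, ST_05 82.7, ST_06 57.8 → max 82.7 km
Point 4: residuals ST_04 56.4, ST_05 80.0, ST_06 141.2 → max 141.2 km
Only Point 2 has all residuals ≈ 0.

Point 2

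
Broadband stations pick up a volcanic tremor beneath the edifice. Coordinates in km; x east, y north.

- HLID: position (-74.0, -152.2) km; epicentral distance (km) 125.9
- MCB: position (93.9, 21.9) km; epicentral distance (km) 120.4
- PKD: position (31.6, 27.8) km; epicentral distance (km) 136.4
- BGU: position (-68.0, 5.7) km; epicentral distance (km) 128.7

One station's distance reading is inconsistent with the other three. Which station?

PKD

Solve using three stations at a time. Using HLID, MCB, BGU (subtract circle equations pairwise → linear system) gives (x, y) ≈ (28.7, -79.3).
Distances from that point to each station vs reported:
  HLID: calculated 125.9 vs reported 125.9 → residual 0.0 km
  MCB: calculated 120.4 vs reported 120.4 → residual 0.0 km
  PKD: calculated 107.1 vs reported 136.4 → residual 29.3 km
  BGU: calculated 128.7 vs reported 128.7 → residual 0.0 km
HLID, MCB, BGU are mutually consistent (residuals ≈ 0); PKD is off by 29.3 km.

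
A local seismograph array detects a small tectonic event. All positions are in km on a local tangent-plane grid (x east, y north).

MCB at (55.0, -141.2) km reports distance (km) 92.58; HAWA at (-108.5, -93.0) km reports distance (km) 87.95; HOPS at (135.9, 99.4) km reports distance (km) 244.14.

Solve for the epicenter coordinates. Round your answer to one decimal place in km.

Circle about each station: (x − 55.0)² + (y + 141.2)² = 92.58²; (x + 108.5)² + (y + 93.0)² = 87.95²; (x − 135.9)² + (y − 99.4)² = 244.14².
Subtracting pairs of circle equations eliminates x²+y² and gives linear equations (the radical axes):
-327.0 x + 96.4 y = -1705.34
161.8 x + 481.2 y = -45646.55
Solving the 2×2 system: x ≈ -20.7, y ≈ -87.9 km.

-20.7 km east, -87.9 km north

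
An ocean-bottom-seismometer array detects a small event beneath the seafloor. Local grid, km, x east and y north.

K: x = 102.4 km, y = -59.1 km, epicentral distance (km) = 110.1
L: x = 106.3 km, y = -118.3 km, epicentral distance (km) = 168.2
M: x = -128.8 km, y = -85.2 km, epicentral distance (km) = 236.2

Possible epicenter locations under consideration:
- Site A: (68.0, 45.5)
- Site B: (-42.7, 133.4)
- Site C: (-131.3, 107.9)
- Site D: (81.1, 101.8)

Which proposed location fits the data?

For each candidate, compare |candidate − station| to the reported distance:
Site A: residuals K 0.0, L 0.0, M 0.0 → max 0.0 km
Site B: residuals K 131.0, L 124.3, M 1.3 → max 131.0 km
Site C: residuals K 177.1, L 159.9, M 43.1 → max 177.1 km
Site D: residuals K 52.2, L 53.3, M 44.9 → max 53.3 km
Only Site A has all residuals ≈ 0.

Site A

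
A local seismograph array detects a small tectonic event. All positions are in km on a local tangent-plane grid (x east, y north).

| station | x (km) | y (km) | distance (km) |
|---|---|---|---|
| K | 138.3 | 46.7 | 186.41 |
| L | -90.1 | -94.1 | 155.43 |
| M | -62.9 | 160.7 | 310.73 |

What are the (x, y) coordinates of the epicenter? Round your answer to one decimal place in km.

x ≈ 62.5 km, y ≈ -123.6 km

Circle about each station: (x − 138.3)² + (y − 46.7)² = 186.41²; (x + 90.1)² + (y + 94.1)² = 155.43²; (x + 62.9)² + (y − 160.7)² = 310.73².
Subtracting the K equation from the L and M equations removes the quadratic terms:
-456.8 x − 281.6 y = 6255.24
-402.4 x + 228.0 y = -53331.32
Solving the 2×2 system: x ≈ 62.5, y ≈ -123.6 km.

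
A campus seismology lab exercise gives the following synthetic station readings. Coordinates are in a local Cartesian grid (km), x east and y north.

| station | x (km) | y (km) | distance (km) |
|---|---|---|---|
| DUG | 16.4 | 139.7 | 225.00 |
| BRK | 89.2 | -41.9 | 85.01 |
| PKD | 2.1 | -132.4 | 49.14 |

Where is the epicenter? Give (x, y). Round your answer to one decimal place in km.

Circle about each station: (x − 16.4)² + (y − 139.7)² = 225.00²; (x − 89.2)² + (y + 41.9)² = 85.01²; (x − 2.1)² + (y + 132.4)² = 49.14².
Subtracting pairs of circle equations eliminates x²+y² and gives linear equations (the radical axes):
145.6 x − 363.2 y = 33325.50
-28.6 x − 544.2 y = 45959.38
Solving the 2×2 system: x ≈ 16.1, y ≈ -85.3 km.
Check against DUG (with the unrounded x, y): √((x − 16.4)²+(y − 139.7)²) = 225.00 ≈ 225.00 km. ✓

x ≈ 16.1 km, y ≈ -85.3 km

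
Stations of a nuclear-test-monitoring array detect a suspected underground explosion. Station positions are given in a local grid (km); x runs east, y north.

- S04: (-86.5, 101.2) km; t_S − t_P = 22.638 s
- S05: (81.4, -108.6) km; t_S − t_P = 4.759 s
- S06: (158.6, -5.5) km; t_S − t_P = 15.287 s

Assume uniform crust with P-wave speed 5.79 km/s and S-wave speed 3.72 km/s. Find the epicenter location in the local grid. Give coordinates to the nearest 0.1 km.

32.3 km east, -102.2 km north

Distance from S−P lag: d = Δt · v_P v_S / (v_P − v_S) = Δt · (5.79·3.72)/(5.79−3.72) ≈ 10.4052·Δt.
So d_S04 = 235.55, d_S05 = 49.52, d_S06 = 159.06 km.
Circle about each station: (x + 86.5)² + (y − 101.2)² = 235.55²; (x − 81.4)² + (y + 108.6)² = 49.52²; (x − 158.6)² + (y + 5.5)² = 159.06².
Subtracting pairs of circle equations eliminates x²+y² and gives linear equations (the radical axes):
335.8 x − 419.6 y = 53727.80
490.2 x − 213.4 y = 37644.24
Solving the 2×2 system: x ≈ 32.3, y ≈ -102.2 km.
Check against S04 (with the unrounded x, y): √((x + 86.5)²+(y − 101.2)²) = 235.55 ≈ 235.55 km. ✓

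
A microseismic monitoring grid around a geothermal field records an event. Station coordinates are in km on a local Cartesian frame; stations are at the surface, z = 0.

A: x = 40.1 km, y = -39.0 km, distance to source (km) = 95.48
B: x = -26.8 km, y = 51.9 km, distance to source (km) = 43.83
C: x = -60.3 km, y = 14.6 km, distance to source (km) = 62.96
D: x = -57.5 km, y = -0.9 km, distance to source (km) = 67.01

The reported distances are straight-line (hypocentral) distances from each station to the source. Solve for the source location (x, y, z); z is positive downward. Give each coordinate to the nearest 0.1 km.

Each station gives a sphere (x−x_i)² + (y−y_i)² + z² = d_i² (stations at z=0).
Subtracting the A sphere from B and C: z² cancels, leaving linear equations in x and y:
-133.8 x + 181.8 y = 7478.20
-200.8 x + 107.2 y = 5872.71
Solving: x ≈ -12.002, y ≈ 32.301 km (keep extra digits for the depth step; rounded: -12.0, 32.3).
Then from the A sphere: z² = 95.48² − (x − 40.1)² − (y + 39.0)² with x = -12.002, y = 32.301, so z ≈ 36.304 ≈ 36.3 km.
Check against D (with the unrounded solution): distance 67.01 ≈ 67.01 km. ✓

x ≈ -12.0 km, y ≈ 32.3 km, depth ≈ 36.3 km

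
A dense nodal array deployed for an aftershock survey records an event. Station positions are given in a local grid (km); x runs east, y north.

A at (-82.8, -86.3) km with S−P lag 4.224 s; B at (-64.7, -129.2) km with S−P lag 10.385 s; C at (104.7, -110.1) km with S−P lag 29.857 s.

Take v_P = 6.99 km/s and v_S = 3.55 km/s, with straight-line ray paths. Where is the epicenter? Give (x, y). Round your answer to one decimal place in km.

(-106.3, -66.9)

Distance from S−P lag: d = Δt · v_P v_S / (v_P − v_S) = Δt · (6.99·3.55)/(6.99−3.55) ≈ 7.2135·Δt.
So d_A = 30.47, d_B = 74.91, d_C = 215.37 km.
Circle about each station: (x + 82.8)² + (y + 86.3)² = 30.47²; (x + 64.7)² + (y + 129.2)² = 74.91²; (x − 104.7)² + (y + 110.1)² = 215.37².
Subtracting the A equation from the B and C equations removes the quadratic terms:
36.2 x − 85.8 y = 1892.11
375.0 x − 47.6 y = -36675.25
Solving the 2×2 system: x ≈ -106.3, y ≈ -66.9 km.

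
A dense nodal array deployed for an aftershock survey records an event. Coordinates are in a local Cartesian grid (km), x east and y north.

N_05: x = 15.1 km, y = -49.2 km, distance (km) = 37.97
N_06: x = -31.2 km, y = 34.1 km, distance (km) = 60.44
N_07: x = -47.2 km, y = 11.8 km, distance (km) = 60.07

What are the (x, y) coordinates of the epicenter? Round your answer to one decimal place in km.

Circle about each station: (x − 15.1)² + (y + 49.2)² = 37.97²; (x + 31.2)² + (y − 34.1)² = 60.44²; (x + 47.2)² + (y − 11.8)² = 60.07².
Subtracting the N_05 equation from the N_06 and N_07 equations removes the quadratic terms:
-92.6 x + 166.6 y = -2723.67
-124.6 x + 122.0 y = -2448.25
Solving the 2×2 system: x ≈ 8.0, y ≈ -11.9 km.

8.0 km east, -11.9 km north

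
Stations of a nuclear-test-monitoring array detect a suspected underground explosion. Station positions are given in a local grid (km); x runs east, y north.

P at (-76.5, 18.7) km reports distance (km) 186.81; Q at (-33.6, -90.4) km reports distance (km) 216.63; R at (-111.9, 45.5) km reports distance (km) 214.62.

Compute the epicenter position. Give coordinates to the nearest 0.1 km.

Circle about each station: (x + 76.5)² + (y − 18.7)² = 186.81²; (x + 33.6)² + (y + 90.4)² = 216.63²; (x + 111.9)² + (y − 45.5)² = 214.62².
Subtracting pairs of circle equations eliminates x²+y² and gives linear equations (the radical axes):
85.8 x − 218.2 y = -8931.40
-70.8 x + 53.6 y = -2773.85
Solving the 2×2 system: x ≈ 99.9, y ≈ 80.2 km.

x ≈ 99.9 km, y ≈ 80.2 km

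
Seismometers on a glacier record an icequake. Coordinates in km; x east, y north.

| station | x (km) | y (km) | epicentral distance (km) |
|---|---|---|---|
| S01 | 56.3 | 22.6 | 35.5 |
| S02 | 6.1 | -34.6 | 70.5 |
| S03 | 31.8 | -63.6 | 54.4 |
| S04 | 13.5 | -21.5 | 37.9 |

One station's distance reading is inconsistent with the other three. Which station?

Solve using three stations at a time. Using S01, S03, S04 (subtract circle equations pairwise → linear system) gives (x, y) ≈ (50.3, -12.4).
Distances from that point to each station vs reported:
  S01: calculated 35.5 vs reported 35.5 → residual 0.0 km
  S02: calculated 49.5 vs reported 70.5 → residual 21.0 km
  S03: calculated 54.4 vs reported 54.4 → residual 0.0 km
  S04: calculated 37.9 vs reported 37.9 → residual 0.0 km
S01, S03, S04 are mutually consistent (residuals ≈ 0); S02 is off by 21.0 km.

S02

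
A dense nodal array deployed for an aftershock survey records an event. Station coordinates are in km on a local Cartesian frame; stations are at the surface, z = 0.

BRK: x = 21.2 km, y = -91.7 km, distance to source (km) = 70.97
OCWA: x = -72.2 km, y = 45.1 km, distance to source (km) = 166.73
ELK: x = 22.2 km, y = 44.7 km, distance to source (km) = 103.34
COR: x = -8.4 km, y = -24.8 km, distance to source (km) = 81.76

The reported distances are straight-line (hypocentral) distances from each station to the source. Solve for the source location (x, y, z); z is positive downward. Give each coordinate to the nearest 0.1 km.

x ≈ 65.3 km, y ≈ -44.5 km, depth ≈ 29.4 km

Each station gives a sphere (x−x_i)² + (y−y_i)² + z² = d_i² (stations at z=0).
Subtracting the BRK sphere from OCWA and ELK: z² cancels, leaving linear equations in x and y:
-186.8 x + 273.6 y = -24373.63
2.0 x + 272.8 y = -12009.81
Solving: x ≈ 65.298, y ≈ -44.503 km (keep extra digits for the depth step; rounded: 65.3, -44.5).
Then from the BRK sphere: z² = 70.97² − (x − 21.2)² − (y + 91.7)² with x = 65.298, y = -44.503, so z ≈ 29.403 ≈ 29.4 km.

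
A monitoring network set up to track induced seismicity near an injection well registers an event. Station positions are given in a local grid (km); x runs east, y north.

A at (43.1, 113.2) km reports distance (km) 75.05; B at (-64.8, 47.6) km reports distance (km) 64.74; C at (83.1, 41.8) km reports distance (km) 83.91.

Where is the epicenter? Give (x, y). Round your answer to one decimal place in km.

x ≈ -0.2 km, y ≈ 51.9 km

Circle about each station: (x − 43.1)² + (y − 113.2)² = 75.05²; (x + 64.8)² + (y − 47.6)² = 64.74²; (x − 83.1)² + (y − 41.8)² = 83.91².
Subtracting the A equation from the B and C equations removes the quadratic terms:
-215.8 x − 131.2 y = -6765.82
80.0 x − 142.8 y = -7427.39
Solving the 2×2 system: x ≈ -0.2, y ≈ 51.9 km.
Check against A (with the unrounded x, y): √((x − 43.1)²+(y − 113.2)²) = 75.05 ≈ 75.05 km. ✓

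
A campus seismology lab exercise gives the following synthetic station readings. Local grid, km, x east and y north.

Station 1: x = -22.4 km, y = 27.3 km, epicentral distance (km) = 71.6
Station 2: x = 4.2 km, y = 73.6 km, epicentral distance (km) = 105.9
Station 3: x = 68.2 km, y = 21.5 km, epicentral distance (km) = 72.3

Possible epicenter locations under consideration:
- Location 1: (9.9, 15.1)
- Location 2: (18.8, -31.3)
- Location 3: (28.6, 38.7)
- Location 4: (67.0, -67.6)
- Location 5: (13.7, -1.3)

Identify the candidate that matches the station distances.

Location 2

For each candidate, compare |candidate − station| to the reported distance:
Location 1: residuals Station 1 37.1, Station 2 47.1, Station 3 13.6 → max 47.1 km
Location 2: residuals Station 1 0.0, Station 2 0.0, Station 3 0.0 → max 0.0 km
Location 3: residuals Station 1 19.3, Station 2 63.3, Station 3 29.1 → max 63.3 km
Location 4: residuals Station 1 58.8, Station 2 48.6, Station 3 16.8 → max 58.8 km
Location 5: residuals Station 1 25.5, Station 2 30.4, Station 3 13.2 → max 30.4 km
Only Location 2 has all residuals ≈ 0.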